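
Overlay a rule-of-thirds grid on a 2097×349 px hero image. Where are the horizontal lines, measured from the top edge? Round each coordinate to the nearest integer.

349 / 3 = 116.33, so the horizontal lines sit at one and two thirds of 349.

y = 116 px and y = 233 px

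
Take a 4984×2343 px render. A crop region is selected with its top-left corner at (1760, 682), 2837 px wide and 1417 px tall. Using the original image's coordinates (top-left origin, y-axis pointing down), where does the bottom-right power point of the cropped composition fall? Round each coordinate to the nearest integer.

x = 3651 px, y = 1627 px

One third of the crop width 2837 is 945.67 px.
One third of the crop height 1417 is 472.33 px.
The bottom-right point is two-thirds across and two-thirds down within the crop:
x = 1760 + 2 × 945.67 ≈ 3651; y = 682 + 2 × 472.33 ≈ 1627.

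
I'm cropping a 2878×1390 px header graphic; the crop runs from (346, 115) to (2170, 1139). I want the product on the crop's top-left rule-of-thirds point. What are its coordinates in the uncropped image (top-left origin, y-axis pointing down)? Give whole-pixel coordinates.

Crop width = 2170 − 346 = 1824 px; one third is 608.00 px.
Crop height = 1139 − 115 = 1024 px; one third is 341.33 px.
The top-left point is one-third across and one-third down within the crop:
x = 346 + 1 × 608.00 ≈ 954; y = 115 + 1 × 341.33 ≈ 456.

x = 954 px, y = 456 px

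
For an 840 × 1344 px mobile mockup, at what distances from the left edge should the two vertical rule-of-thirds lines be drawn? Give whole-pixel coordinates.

840 / 3 = 280, so the vertical lines sit at one and two thirds of 840.

280 px and 560 px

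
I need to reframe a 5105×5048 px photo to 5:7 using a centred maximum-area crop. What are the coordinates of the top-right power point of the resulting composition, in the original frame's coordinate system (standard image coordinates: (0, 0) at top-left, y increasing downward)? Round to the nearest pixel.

x = 3153 px, y = 1683 px

5105/5048 > 5/7, so the 5:7 crop keeps the full height 5048 and trims width to 5048 × 5/7 = 3605.71 px.
Left offset = (5105 − 3605.71)/2 = 749.64 px; top offset = 0.
Top-right is two-thirds across and one-third down within the crop:
x = 749.64 + 2 × 3605.71/3 ≈ 3153; y = 0.00 + 1 × 5048.00/3 ≈ 1683.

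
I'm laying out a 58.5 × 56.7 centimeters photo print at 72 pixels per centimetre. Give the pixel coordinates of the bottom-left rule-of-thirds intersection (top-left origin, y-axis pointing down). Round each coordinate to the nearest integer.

(1404, 2722)

In pixels the canvas is 58.5 × 72 = 4212 wide and 56.7 × 72 = 4082.4 tall.
The bottom-left point is one-third across and two-thirds down:
x = 1 × 4212/3 ≈ 1404; y = 2 × 4082.4/3 ≈ 2722.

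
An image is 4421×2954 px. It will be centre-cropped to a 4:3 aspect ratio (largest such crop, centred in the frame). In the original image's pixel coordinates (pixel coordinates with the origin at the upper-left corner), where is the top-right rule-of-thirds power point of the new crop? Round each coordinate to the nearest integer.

4421/2954 > 4/3, so the 4:3 crop keeps the full height 2954 and trims width to 2954 × 4/3 = 3938.67 px.
Left offset = (4421 − 3938.67)/2 = 241.17 px; top offset = 0.
Top-right is two-thirds across and one-third down within the crop:
x = 241.17 + 2 × 3938.67/3 ≈ 2867; y = 0.00 + 1 × 2954.00/3 ≈ 985.

x = 2867 px, y = 985 px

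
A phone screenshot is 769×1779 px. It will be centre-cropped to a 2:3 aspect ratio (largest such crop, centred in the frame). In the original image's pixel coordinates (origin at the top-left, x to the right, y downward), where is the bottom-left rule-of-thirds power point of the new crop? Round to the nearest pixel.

(256, 1082)

769/1779 < 2/3, so the 2:3 crop keeps the full width 769 and trims height to 769 × 3/2 = 1153.50 px.
Top offset = (1779 − 1153.50)/2 = 312.75 px; left offset = 0.
Bottom-left is one-third across and two-thirds down within the crop:
x = 0.00 + 1 × 769.00/3 ≈ 256; y = 312.75 + 2 × 1153.50/3 ≈ 1082.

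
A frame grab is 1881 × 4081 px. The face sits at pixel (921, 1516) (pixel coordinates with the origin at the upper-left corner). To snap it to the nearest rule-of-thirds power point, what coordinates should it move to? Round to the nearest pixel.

x = 627 px, y = 1360 px

Third lines: x ∈ {627, 1254}, y ∈ {1360, 2721}.
921 is closer to x = 627; 1516 is closer to y = 1360.
So the nearest intersection is the upper-left power point.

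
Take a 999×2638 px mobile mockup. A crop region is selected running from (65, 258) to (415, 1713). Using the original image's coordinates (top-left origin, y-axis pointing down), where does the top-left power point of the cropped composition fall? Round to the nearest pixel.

(182, 743)

Crop width = 415 − 65 = 350 px; one third is 116.67 px.
Crop height = 1713 − 258 = 1455 px; one third is 485.00 px.
The top-left point is one-third across and one-third down within the crop:
x = 65 + 1 × 116.67 ≈ 182; y = 258 + 1 × 485.00 ≈ 743.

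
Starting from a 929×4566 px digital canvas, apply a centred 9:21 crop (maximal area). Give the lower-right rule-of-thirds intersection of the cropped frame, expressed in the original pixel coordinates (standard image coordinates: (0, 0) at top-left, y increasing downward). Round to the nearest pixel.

x = 619 px, y = 2644 px

929/4566 < 9/21, so the 9:21 crop keeps the full width 929 and trims height to 929 × 21/9 = 2167.67 px.
Top offset = (4566 − 2167.67)/2 = 1199.17 px; left offset = 0.
Lower-right is two-thirds across and two-thirds down within the crop:
x = 0.00 + 2 × 929.00/3 ≈ 619; y = 1199.17 + 2 × 2167.67/3 ≈ 2644.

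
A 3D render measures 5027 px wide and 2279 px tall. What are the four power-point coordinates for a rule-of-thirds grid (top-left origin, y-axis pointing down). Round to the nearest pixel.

One third of 5027 is 1675.67; one third of 2279 is 759.67.
Vertical third lines at x = 1676 and x = 3351; horizontal third lines at y = 760 and y = 1519.

(1676, 760), (3351, 760), (1676, 1519), (3351, 1519)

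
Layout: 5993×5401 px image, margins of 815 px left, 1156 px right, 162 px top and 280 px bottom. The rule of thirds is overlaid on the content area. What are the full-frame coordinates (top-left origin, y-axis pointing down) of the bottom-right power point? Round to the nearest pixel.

Content width = 5993 − 815 − 1156 = 4022 px; content height = 5401 − 162 − 280 = 4959 px.
Bottom-right is two-thirds across and two-thirds down within the content area.
x = 815 + 2 × 4022/3 = 815 + 2681.33 ≈ 3496
y = 162 + 2 × 4959/3 = 162 + 3306.00 ≈ 3468

(3496, 3468)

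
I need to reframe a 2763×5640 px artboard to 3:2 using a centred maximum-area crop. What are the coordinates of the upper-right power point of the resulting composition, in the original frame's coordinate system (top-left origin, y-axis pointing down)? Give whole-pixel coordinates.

(1842, 2513)

2763/5640 < 3/2, so the 3:2 crop keeps the full width 2763 and trims height to 2763 × 2/3 = 1842.00 px.
Top offset = (5640 − 1842.00)/2 = 1899.00 px; left offset = 0.
Upper-right is two-thirds across and one-third down within the crop:
x = 0.00 + 2 × 2763.00/3 ≈ 1842; y = 1899.00 + 1 × 1842.00/3 ≈ 2513.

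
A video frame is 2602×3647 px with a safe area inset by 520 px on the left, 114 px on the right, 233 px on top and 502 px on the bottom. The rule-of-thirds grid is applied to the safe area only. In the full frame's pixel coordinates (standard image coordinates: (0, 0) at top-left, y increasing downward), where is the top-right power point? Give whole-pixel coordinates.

Content width = 2602 − 520 − 114 = 1968 px; content height = 3647 − 233 − 502 = 2912 px.
Top-right is two-thirds across and one-third down within the safe area.
x = 520 + 2 × 1968/3 = 520 + 1312.00 ≈ 1832
y = 233 + 1 × 2912/3 = 233 + 970.67 ≈ 1204

(1832, 1204)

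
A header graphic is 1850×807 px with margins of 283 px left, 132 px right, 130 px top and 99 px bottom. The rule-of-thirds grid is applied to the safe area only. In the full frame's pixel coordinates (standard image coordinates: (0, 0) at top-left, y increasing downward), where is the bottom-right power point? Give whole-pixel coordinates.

Content width = 1850 − 283 − 132 = 1435 px; content height = 807 − 130 − 99 = 578 px.
Bottom-right is two-thirds across and two-thirds down within the safe area.
x = 283 + 2 × 1435/3 = 283 + 956.67 ≈ 1240
y = 130 + 2 × 578/3 = 130 + 385.33 ≈ 515

(1240, 515)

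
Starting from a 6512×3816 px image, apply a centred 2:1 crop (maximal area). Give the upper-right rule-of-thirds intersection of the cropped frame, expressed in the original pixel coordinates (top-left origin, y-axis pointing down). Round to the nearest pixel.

x = 4341 px, y = 1365 px

6512/3816 < 2/1, so the 2:1 crop keeps the full width 6512 and trims height to 6512 × 1/2 = 3256.00 px.
Top offset = (3816 − 3256.00)/2 = 280.00 px; left offset = 0.
Upper-right is two-thirds across and one-third down within the crop:
x = 0.00 + 2 × 6512.00/3 ≈ 4341; y = 280.00 + 1 × 3256.00/3 ≈ 1365.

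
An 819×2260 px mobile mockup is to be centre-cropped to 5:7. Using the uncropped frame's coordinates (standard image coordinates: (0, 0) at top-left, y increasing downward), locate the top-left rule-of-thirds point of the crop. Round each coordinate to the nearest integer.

819/2260 < 5/7, so the 5:7 crop keeps the full width 819 and trims height to 819 × 7/5 = 1146.60 px.
Top offset = (2260 − 1146.60)/2 = 556.70 px; left offset = 0.
Top-left is one-third across and one-third down within the crop:
x = 0.00 + 1 × 819.00/3 ≈ 273; y = 556.70 + 1 × 1146.60/3 ≈ 939.

(273, 939)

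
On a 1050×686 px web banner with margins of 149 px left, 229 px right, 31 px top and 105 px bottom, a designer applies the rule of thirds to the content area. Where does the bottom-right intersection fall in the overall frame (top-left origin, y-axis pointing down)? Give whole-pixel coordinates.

x = 597 px, y = 398 px

Content width = 1050 − 149 − 229 = 672 px; content height = 686 − 31 − 105 = 550 px.
Bottom-right is two-thirds across and two-thirds down within the content area.
x = 149 + 2 × 672/3 = 149 + 448.00 ≈ 597
y = 31 + 2 × 550/3 = 31 + 366.67 ≈ 398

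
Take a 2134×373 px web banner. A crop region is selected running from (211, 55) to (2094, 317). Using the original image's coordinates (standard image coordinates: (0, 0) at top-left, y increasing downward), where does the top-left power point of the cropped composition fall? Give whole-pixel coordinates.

Crop width = 2094 − 211 = 1883 px; one third is 627.67 px.
Crop height = 317 − 55 = 262 px; one third is 87.33 px.
The top-left point is one-third across and one-third down within the crop:
x = 211 + 1 × 627.67 ≈ 839; y = 55 + 1 × 87.33 ≈ 142.

x = 839 px, y = 142 px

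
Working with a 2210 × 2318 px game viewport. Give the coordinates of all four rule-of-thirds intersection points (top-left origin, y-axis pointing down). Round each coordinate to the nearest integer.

(737, 773), (1473, 773), (737, 1545), (1473, 1545)

One third of 2210 is 736.67; one third of 2318 is 772.67.
Vertical third lines at x = 737 and x = 1473; horizontal third lines at y = 773 and y = 1545.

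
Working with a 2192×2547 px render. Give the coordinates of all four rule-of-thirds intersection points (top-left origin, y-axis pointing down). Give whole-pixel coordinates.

(731, 849), (1461, 849), (731, 1698), (1461, 1698)

One third of 2192 is 730.67; one third of 2547 is 849.
Vertical third lines at x = 731 and x = 1461; horizontal third lines at y = 849 and y = 1698.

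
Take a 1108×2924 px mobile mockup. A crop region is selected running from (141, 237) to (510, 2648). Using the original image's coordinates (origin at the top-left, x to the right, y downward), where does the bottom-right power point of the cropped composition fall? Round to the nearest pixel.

(387, 1844)

Crop width = 510 − 141 = 369 px; one third is 123.00 px.
Crop height = 2648 − 237 = 2411 px; one third is 803.67 px.
The bottom-right point is two-thirds across and two-thirds down within the crop:
x = 141 + 2 × 123.00 ≈ 387; y = 237 + 2 × 803.67 ≈ 1844.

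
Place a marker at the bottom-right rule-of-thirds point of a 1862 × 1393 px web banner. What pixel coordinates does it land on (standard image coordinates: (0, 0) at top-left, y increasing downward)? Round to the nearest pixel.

(1241, 929)

The bottom-right point sits two-thirds of the way across and two-thirds of the way down.
x = 2 × 1862/3 ≈ 1241; y = 2 × 1393/3 ≈ 929.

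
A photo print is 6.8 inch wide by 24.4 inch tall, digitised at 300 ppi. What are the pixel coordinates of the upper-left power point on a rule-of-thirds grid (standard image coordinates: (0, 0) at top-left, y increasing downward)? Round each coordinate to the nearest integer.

x = 680 px, y = 2440 px

In pixels the canvas is 6.8 × 300 = 2040 wide and 24.4 × 300 = 7320 tall.
The upper-left point is one-third across and one-third down:
x = 1 × 2040/3 ≈ 680; y = 1 × 7320/3 ≈ 2440.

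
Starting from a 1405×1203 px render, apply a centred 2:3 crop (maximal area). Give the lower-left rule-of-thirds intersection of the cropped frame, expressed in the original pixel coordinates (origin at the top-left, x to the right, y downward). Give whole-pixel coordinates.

(569, 802)

1405/1203 > 2/3, so the 2:3 crop keeps the full height 1203 and trims width to 1203 × 2/3 = 802.00 px.
Left offset = (1405 − 802.00)/2 = 301.50 px; top offset = 0.
Lower-left is one-third across and two-thirds down within the crop:
x = 301.50 + 1 × 802.00/3 ≈ 569; y = 0.00 + 2 × 1203.00/3 ≈ 802.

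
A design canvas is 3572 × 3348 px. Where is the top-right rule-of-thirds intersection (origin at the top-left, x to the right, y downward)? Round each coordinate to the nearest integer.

The top-right point sits two-thirds of the way across and one-third of the way down.
x = 2 × 3572/3 ≈ 2381; y = 1 × 3348/3 ≈ 1116.

x = 2381 px, y = 1116 px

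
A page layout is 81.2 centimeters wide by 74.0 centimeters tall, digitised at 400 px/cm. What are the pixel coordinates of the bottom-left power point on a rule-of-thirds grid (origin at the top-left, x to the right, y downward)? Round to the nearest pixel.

(10827, 19733)

In pixels the canvas is 81.2 × 400 = 32480 wide and 74.0 × 400 = 29600 tall.
The bottom-left point is one-third across and two-thirds down:
x = 1 × 32480/3 ≈ 10827; y = 2 × 29600/3 ≈ 19733.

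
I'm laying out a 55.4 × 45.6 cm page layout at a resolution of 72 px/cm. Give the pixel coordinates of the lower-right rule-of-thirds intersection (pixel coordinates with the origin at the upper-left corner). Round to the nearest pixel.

x = 2659 px, y = 2189 px

In pixels the canvas is 55.4 × 72 = 3988.8 wide and 45.6 × 72 = 3283.2 tall.
The lower-right point is two-thirds across and two-thirds down:
x = 2 × 3988.8/3 ≈ 2659; y = 2 × 3283.2/3 ≈ 2189.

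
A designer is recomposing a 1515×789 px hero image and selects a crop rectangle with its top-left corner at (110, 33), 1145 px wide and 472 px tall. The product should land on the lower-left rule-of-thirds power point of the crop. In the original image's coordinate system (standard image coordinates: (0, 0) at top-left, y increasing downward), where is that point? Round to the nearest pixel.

One third of the crop width 1145 is 381.67 px.
One third of the crop height 472 is 157.33 px.
The lower-left point is one-third across and two-thirds down within the crop:
x = 110 + 1 × 381.67 ≈ 492; y = 33 + 2 × 157.33 ≈ 348.

x = 492 px, y = 348 px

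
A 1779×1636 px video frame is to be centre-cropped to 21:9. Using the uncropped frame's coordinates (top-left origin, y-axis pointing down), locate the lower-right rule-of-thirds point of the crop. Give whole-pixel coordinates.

1779/1636 < 21/9, so the 21:9 crop keeps the full width 1779 and trims height to 1779 × 9/21 = 762.43 px.
Top offset = (1636 − 762.43)/2 = 436.79 px; left offset = 0.
Lower-right is two-thirds across and two-thirds down within the crop:
x = 0.00 + 2 × 1779.00/3 ≈ 1186; y = 436.79 + 2 × 762.43/3 ≈ 945.

(1186, 945)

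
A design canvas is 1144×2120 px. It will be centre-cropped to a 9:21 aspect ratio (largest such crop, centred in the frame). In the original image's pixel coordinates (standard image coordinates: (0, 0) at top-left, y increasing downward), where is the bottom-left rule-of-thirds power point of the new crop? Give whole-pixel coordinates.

x = 421 px, y = 1413 px

1144/2120 > 9/21, so the 9:21 crop keeps the full height 2120 and trims width to 2120 × 9/21 = 908.57 px.
Left offset = (1144 − 908.57)/2 = 117.71 px; top offset = 0.
Bottom-left is one-third across and two-thirds down within the crop:
x = 117.71 + 1 × 908.57/3 ≈ 421; y = 0.00 + 2 × 2120.00/3 ≈ 1413.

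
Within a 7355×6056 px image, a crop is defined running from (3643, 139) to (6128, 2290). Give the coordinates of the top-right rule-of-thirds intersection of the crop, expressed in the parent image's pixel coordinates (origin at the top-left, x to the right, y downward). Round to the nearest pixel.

x = 5300 px, y = 856 px

Crop width = 6128 − 3643 = 2485 px; one third is 828.33 px.
Crop height = 2290 − 139 = 2151 px; one third is 717.00 px.
The top-right point is two-thirds across and one-third down within the crop:
x = 3643 + 2 × 828.33 ≈ 5300; y = 139 + 1 × 717.00 ≈ 856.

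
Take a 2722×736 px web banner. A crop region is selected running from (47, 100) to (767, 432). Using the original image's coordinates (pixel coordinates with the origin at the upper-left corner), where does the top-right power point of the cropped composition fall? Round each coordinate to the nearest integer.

Crop width = 767 − 47 = 720 px; one third is 240.00 px.
Crop height = 432 − 100 = 332 px; one third is 110.67 px.
The top-right point is two-thirds across and one-third down within the crop:
x = 47 + 2 × 240.00 ≈ 527; y = 100 + 1 × 110.67 ≈ 211.

(527, 211)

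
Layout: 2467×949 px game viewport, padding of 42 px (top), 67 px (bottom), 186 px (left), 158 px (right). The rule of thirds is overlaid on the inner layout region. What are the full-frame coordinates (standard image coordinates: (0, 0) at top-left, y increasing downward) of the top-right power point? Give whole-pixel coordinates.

(1601, 322)

Content width = 2467 − 186 − 158 = 2123 px; content height = 949 − 42 − 67 = 840 px.
Top-right is two-thirds across and one-third down within the inner layout region.
x = 186 + 2 × 2123/3 = 186 + 1415.33 ≈ 1601
y = 42 + 1 × 840/3 = 42 + 280.00 ≈ 322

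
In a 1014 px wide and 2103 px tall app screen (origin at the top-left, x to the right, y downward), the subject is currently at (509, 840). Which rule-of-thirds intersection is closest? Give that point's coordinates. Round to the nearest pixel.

x = 676 px, y = 701 px

Third lines: x ∈ {338, 676}, y ∈ {701, 1402}.
509 is closer to x = 676; 840 is closer to y = 701.
So the nearest intersection is the upper-right power point.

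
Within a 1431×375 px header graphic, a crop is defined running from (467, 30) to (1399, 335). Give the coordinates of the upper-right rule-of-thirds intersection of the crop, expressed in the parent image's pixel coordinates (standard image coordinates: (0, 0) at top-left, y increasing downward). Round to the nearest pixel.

Crop width = 1399 − 467 = 932 px; one third is 310.67 px.
Crop height = 335 − 30 = 305 px; one third is 101.67 px.
The upper-right point is two-thirds across and one-third down within the crop:
x = 467 + 2 × 310.67 ≈ 1088; y = 30 + 1 × 101.67 ≈ 132.

(1088, 132)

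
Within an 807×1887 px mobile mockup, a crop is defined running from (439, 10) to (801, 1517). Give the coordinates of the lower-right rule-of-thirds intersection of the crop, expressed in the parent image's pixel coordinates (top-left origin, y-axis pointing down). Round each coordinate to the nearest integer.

Crop width = 801 − 439 = 362 px; one third is 120.67 px.
Crop height = 1517 − 10 = 1507 px; one third is 502.33 px.
The lower-right point is two-thirds across and two-thirds down within the crop:
x = 439 + 2 × 120.67 ≈ 680; y = 10 + 2 × 502.33 ≈ 1015.

(680, 1015)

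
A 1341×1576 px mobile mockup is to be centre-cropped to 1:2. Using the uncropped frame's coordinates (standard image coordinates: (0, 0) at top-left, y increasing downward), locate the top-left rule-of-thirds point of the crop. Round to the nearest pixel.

x = 539 px, y = 525 px

1341/1576 > 1/2, so the 1:2 crop keeps the full height 1576 and trims width to 1576 × 1/2 = 788.00 px.
Left offset = (1341 − 788.00)/2 = 276.50 px; top offset = 0.
Top-left is one-third across and one-third down within the crop:
x = 276.50 + 1 × 788.00/3 ≈ 539; y = 0.00 + 1 × 1576.00/3 ≈ 525.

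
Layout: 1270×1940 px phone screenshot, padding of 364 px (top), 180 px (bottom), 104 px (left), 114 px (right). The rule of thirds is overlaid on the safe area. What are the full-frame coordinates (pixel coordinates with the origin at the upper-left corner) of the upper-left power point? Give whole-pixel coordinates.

Content width = 1270 − 104 − 114 = 1052 px; content height = 1940 − 364 − 180 = 1396 px.
Upper-left is one-third across and one-third down within the safe area.
x = 104 + 1 × 1052/3 = 104 + 350.67 ≈ 455
y = 364 + 1 × 1396/3 = 364 + 465.33 ≈ 829

x = 455 px, y = 829 px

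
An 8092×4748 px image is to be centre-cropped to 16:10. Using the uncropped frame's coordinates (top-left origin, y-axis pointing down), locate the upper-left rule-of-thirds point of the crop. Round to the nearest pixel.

x = 2780 px, y = 1583 px

8092/4748 > 16/10, so the 16:10 crop keeps the full height 4748 and trims width to 4748 × 16/10 = 7596.80 px.
Left offset = (8092 − 7596.80)/2 = 247.60 px; top offset = 0.
Upper-left is one-third across and one-third down within the crop:
x = 247.60 + 1 × 7596.80/3 ≈ 2780; y = 0.00 + 1 × 4748.00/3 ≈ 1583.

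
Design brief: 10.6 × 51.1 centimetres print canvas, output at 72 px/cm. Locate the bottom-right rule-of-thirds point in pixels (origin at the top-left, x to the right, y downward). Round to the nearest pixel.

x = 509 px, y = 2453 px

In pixels the canvas is 10.6 × 72 = 763.2 wide and 51.1 × 72 = 3679.2 tall.
The bottom-right point is two-thirds across and two-thirds down:
x = 2 × 763.2/3 ≈ 509; y = 2 × 3679.2/3 ≈ 2453.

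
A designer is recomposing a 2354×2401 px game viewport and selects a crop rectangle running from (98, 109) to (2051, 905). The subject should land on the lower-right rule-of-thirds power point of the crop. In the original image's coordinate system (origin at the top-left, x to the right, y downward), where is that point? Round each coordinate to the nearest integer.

Crop width = 2051 − 98 = 1953 px; one third is 651.00 px.
Crop height = 905 − 109 = 796 px; one third is 265.33 px.
The lower-right point is two-thirds across and two-thirds down within the crop:
x = 98 + 2 × 651.00 ≈ 1400; y = 109 + 2 × 265.33 ≈ 640.

x = 1400 px, y = 640 px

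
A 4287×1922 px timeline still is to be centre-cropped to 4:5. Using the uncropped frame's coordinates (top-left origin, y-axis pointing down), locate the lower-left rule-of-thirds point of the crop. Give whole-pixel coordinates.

4287/1922 > 4/5, so the 4:5 crop keeps the full height 1922 and trims width to 1922 × 4/5 = 1537.60 px.
Left offset = (4287 − 1537.60)/2 = 1374.70 px; top offset = 0.
Lower-left is one-third across and two-thirds down within the crop:
x = 1374.70 + 1 × 1537.60/3 ≈ 1887; y = 0.00 + 2 × 1922.00/3 ≈ 1281.

x = 1887 px, y = 1281 px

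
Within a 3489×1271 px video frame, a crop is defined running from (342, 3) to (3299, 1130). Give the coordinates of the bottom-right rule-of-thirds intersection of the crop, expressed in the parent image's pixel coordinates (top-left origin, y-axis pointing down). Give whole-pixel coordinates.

Crop width = 3299 − 342 = 2957 px; one third is 985.67 px.
Crop height = 1130 − 3 = 1127 px; one third is 375.67 px.
The bottom-right point is two-thirds across and two-thirds down within the crop:
x = 342 + 2 × 985.67 ≈ 2313; y = 3 + 2 × 375.67 ≈ 754.

(2313, 754)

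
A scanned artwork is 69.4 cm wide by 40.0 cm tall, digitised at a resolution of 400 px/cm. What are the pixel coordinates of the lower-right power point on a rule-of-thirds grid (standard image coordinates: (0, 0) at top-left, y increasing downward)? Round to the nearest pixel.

In pixels the canvas is 69.4 × 400 = 27760 wide and 40.0 × 400 = 16000 tall.
The lower-right point is two-thirds across and two-thirds down:
x = 2 × 27760/3 ≈ 18507; y = 2 × 16000/3 ≈ 10667.

(18507, 10667)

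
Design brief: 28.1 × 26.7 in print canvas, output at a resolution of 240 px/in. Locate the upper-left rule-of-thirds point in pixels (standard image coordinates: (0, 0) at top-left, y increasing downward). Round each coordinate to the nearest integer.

x = 2248 px, y = 2136 px

In pixels the canvas is 28.1 × 240 = 6744 wide and 26.7 × 240 = 6408 tall.
The upper-left point is one-third across and one-third down:
x = 1 × 6744/3 ≈ 2248; y = 1 × 6408/3 ≈ 2136.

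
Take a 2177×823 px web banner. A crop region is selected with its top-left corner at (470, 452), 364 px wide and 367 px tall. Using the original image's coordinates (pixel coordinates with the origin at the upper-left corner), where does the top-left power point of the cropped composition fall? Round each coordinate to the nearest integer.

One third of the crop width 364 is 121.33 px.
One third of the crop height 367 is 122.33 px.
The top-left point is one-third across and one-third down within the crop:
x = 470 + 1 × 121.33 ≈ 591; y = 452 + 1 × 122.33 ≈ 574.

x = 591 px, y = 574 px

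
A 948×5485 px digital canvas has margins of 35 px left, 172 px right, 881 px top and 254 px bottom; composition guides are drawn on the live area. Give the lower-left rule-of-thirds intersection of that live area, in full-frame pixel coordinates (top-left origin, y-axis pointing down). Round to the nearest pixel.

Content width = 948 − 35 − 172 = 741 px; content height = 5485 − 881 − 254 = 4350 px.
Lower-left is one-third across and two-thirds down within the live area.
x = 35 + 1 × 741/3 = 35 + 247.00 ≈ 282
y = 881 + 2 × 4350/3 = 881 + 2900.00 ≈ 3781

x = 282 px, y = 3781 px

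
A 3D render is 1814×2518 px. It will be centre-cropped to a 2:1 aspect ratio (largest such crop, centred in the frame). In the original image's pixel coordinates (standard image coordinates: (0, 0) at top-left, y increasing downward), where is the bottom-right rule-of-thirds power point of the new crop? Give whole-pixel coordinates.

1814/2518 < 2/1, so the 2:1 crop keeps the full width 1814 and trims height to 1814 × 1/2 = 907.00 px.
Top offset = (2518 − 907.00)/2 = 805.50 px; left offset = 0.
Bottom-right is two-thirds across and two-thirds down within the crop:
x = 0.00 + 2 × 1814.00/3 ≈ 1209; y = 805.50 + 2 × 907.00/3 ≈ 1410.

(1209, 1410)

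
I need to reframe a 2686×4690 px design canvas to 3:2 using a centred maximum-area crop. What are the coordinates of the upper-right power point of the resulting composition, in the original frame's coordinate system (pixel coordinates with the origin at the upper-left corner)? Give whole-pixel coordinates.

2686/4690 < 3/2, so the 3:2 crop keeps the full width 2686 and trims height to 2686 × 2/3 = 1790.67 px.
Top offset = (4690 − 1790.67)/2 = 1449.67 px; left offset = 0.
Upper-right is two-thirds across and one-third down within the crop:
x = 0.00 + 2 × 2686.00/3 ≈ 1791; y = 1449.67 + 1 × 1790.67/3 ≈ 2047.

x = 1791 px, y = 2047 px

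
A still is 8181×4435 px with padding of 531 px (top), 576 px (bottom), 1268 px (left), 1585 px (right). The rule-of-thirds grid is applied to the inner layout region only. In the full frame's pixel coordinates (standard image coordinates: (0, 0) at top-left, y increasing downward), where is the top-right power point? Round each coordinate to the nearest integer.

Content width = 8181 − 1268 − 1585 = 5328 px; content height = 4435 − 531 − 576 = 3328 px.
Top-right is two-thirds across and one-third down within the inner layout region.
x = 1268 + 2 × 5328/3 = 1268 + 3552.00 ≈ 4820
y = 531 + 1 × 3328/3 = 531 + 1109.33 ≈ 1640

x = 4820 px, y = 1640 px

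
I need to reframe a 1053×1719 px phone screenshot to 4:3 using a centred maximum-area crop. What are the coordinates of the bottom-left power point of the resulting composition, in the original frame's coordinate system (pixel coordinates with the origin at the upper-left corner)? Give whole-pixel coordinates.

1053/1719 < 4/3, so the 4:3 crop keeps the full width 1053 and trims height to 1053 × 3/4 = 789.75 px.
Top offset = (1719 − 789.75)/2 = 464.62 px; left offset = 0.
Bottom-left is one-third across and two-thirds down within the crop:
x = 0.00 + 1 × 1053.00/3 ≈ 351; y = 464.62 + 2 × 789.75/3 ≈ 991.

x = 351 px, y = 991 px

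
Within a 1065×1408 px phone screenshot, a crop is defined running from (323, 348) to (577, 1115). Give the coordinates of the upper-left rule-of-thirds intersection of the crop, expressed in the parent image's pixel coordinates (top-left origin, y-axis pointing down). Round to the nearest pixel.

Crop width = 577 − 323 = 254 px; one third is 84.67 px.
Crop height = 1115 − 348 = 767 px; one third is 255.67 px.
The upper-left point is one-third across and one-third down within the crop:
x = 323 + 1 × 84.67 ≈ 408; y = 348 + 1 × 255.67 ≈ 604.

(408, 604)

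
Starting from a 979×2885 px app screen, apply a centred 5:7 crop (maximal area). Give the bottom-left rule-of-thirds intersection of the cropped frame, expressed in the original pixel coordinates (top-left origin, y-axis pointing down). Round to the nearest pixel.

(326, 1671)

979/2885 < 5/7, so the 5:7 crop keeps the full width 979 and trims height to 979 × 7/5 = 1370.60 px.
Top offset = (2885 − 1370.60)/2 = 757.20 px; left offset = 0.
Bottom-left is one-third across and two-thirds down within the crop:
x = 0.00 + 1 × 979.00/3 ≈ 326; y = 757.20 + 2 × 1370.60/3 ≈ 1671.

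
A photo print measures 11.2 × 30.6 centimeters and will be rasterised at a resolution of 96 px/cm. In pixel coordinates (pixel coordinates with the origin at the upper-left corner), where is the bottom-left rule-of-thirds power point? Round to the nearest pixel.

(358, 1958)

In pixels the canvas is 11.2 × 96 = 1075.2 wide and 30.6 × 96 = 2937.6 tall.
The bottom-left point is one-third across and two-thirds down:
x = 1 × 1075.2/3 ≈ 358; y = 2 × 2937.6/3 ≈ 1958.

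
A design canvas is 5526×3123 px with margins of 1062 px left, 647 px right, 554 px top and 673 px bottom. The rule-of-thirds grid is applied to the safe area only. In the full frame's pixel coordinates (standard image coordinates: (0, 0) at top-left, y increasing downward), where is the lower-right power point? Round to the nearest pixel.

(3607, 1818)

Content width = 5526 − 1062 − 647 = 3817 px; content height = 3123 − 554 − 673 = 1896 px.
Lower-right is two-thirds across and two-thirds down within the safe area.
x = 1062 + 2 × 3817/3 = 1062 + 2544.67 ≈ 3607
y = 554 + 2 × 1896/3 = 554 + 1264.00 ≈ 1818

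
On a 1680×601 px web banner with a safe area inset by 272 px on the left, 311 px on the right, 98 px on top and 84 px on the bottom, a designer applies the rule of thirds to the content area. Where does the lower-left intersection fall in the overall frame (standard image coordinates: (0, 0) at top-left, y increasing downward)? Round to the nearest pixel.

(638, 377)

Content width = 1680 − 272 − 311 = 1097 px; content height = 601 − 98 − 84 = 419 px.
Lower-left is one-third across and two-thirds down within the content area.
x = 272 + 1 × 1097/3 = 272 + 365.67 ≈ 638
y = 98 + 2 × 419/3 = 98 + 279.33 ≈ 377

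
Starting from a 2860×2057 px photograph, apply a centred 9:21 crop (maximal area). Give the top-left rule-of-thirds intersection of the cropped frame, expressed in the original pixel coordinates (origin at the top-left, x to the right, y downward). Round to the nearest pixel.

(1283, 686)

2860/2057 > 9/21, so the 9:21 crop keeps the full height 2057 and trims width to 2057 × 9/21 = 881.57 px.
Left offset = (2860 − 881.57)/2 = 989.21 px; top offset = 0.
Top-left is one-third across and one-third down within the crop:
x = 989.21 + 1 × 881.57/3 ≈ 1283; y = 0.00 + 1 × 2057.00/3 ≈ 686.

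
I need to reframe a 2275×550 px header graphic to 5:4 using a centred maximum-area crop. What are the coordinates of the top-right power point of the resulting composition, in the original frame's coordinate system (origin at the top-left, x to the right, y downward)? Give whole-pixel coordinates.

(1252, 183)

2275/550 > 5/4, so the 5:4 crop keeps the full height 550 and trims width to 550 × 5/4 = 687.50 px.
Left offset = (2275 − 687.50)/2 = 793.75 px; top offset = 0.
Top-right is two-thirds across and one-third down within the crop:
x = 793.75 + 2 × 687.50/3 ≈ 1252; y = 0.00 + 1 × 550.00/3 ≈ 183.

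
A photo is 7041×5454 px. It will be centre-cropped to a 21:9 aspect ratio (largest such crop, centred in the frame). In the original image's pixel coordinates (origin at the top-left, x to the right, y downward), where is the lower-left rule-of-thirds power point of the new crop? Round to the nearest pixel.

(2347, 3230)

7041/5454 < 21/9, so the 21:9 crop keeps the full width 7041 and trims height to 7041 × 9/21 = 3017.57 px.
Top offset = (5454 − 3017.57)/2 = 1218.21 px; left offset = 0.
Lower-left is one-third across and two-thirds down within the crop:
x = 0.00 + 1 × 7041.00/3 ≈ 2347; y = 1218.21 + 2 × 3017.57/3 ≈ 3230.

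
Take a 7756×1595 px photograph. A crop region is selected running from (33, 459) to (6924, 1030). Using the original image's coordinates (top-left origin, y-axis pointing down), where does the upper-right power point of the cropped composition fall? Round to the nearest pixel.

x = 4627 px, y = 649 px

Crop width = 6924 − 33 = 6891 px; one third is 2297.00 px.
Crop height = 1030 − 459 = 571 px; one third is 190.33 px.
The upper-right point is two-thirds across and one-third down within the crop:
x = 33 + 2 × 2297.00 ≈ 4627; y = 459 + 1 × 190.33 ≈ 649.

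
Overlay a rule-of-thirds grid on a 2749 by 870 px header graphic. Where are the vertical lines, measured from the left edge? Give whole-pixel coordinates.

2749 / 3 = 916.33, so the vertical lines sit at one and two thirds of 2749.

916 px and 1833 px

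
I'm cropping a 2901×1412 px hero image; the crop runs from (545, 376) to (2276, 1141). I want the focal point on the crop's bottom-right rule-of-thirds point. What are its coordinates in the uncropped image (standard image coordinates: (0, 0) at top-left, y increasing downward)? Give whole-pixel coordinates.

Crop width = 2276 − 545 = 1731 px; one third is 577.00 px.
Crop height = 1141 − 376 = 765 px; one third is 255.00 px.
The bottom-right point is two-thirds across and two-thirds down within the crop:
x = 545 + 2 × 577.00 ≈ 1699; y = 376 + 2 × 255.00 ≈ 886.

(1699, 886)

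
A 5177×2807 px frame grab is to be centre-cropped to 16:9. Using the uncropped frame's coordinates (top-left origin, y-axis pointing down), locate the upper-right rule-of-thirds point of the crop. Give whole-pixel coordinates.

(3420, 936)

5177/2807 > 16/9, so the 16:9 crop keeps the full height 2807 and trims width to 2807 × 16/9 = 4990.22 px.
Left offset = (5177 − 4990.22)/2 = 93.39 px; top offset = 0.
Upper-right is two-thirds across and one-third down within the crop:
x = 93.39 + 2 × 4990.22/3 ≈ 3420; y = 0.00 + 1 × 2807.00/3 ≈ 936.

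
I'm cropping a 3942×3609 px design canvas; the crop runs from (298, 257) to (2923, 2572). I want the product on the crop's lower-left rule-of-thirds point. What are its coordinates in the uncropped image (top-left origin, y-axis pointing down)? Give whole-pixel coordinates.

(1173, 1800)

Crop width = 2923 − 298 = 2625 px; one third is 875.00 px.
Crop height = 2572 − 257 = 2315 px; one third is 771.67 px.
The lower-left point is one-third across and two-thirds down within the crop:
x = 298 + 1 × 875.00 ≈ 1173; y = 257 + 2 × 771.67 ≈ 1800.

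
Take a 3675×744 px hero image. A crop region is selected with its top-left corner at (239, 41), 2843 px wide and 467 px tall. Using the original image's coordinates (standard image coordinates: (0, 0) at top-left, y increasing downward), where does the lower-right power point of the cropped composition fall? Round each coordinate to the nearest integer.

(2134, 352)

One third of the crop width 2843 is 947.67 px.
One third of the crop height 467 is 155.67 px.
The lower-right point is two-thirds across and two-thirds down within the crop:
x = 239 + 2 × 947.67 ≈ 2134; y = 41 + 2 × 155.67 ≈ 352.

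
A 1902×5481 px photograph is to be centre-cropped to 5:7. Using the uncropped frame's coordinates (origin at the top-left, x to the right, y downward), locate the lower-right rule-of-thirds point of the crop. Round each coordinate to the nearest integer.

x = 1268 px, y = 3184 px

1902/5481 < 5/7, so the 5:7 crop keeps the full width 1902 and trims height to 1902 × 7/5 = 2662.80 px.
Top offset = (5481 − 2662.80)/2 = 1409.10 px; left offset = 0.
Lower-right is two-thirds across and two-thirds down within the crop:
x = 0.00 + 2 × 1902.00/3 ≈ 1268; y = 1409.10 + 2 × 2662.80/3 ≈ 3184.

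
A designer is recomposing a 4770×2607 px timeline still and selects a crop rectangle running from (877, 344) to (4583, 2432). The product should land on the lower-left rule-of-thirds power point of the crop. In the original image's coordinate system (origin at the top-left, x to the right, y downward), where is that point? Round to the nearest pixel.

x = 2112 px, y = 1736 px

Crop width = 4583 − 877 = 3706 px; one third is 1235.33 px.
Crop height = 2432 − 344 = 2088 px; one third is 696.00 px.
The lower-left point is one-third across and two-thirds down within the crop:
x = 877 + 1 × 1235.33 ≈ 2112; y = 344 + 2 × 696.00 ≈ 1736.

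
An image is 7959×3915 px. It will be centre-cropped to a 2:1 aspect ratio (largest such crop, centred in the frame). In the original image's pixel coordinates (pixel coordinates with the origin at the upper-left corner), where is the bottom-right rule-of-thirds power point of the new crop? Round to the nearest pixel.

7959/3915 > 2/1, so the 2:1 crop keeps the full height 3915 and trims width to 3915 × 2/1 = 7830.00 px.
Left offset = (7959 − 7830.00)/2 = 64.50 px; top offset = 0.
Bottom-right is two-thirds across and two-thirds down within the crop:
x = 64.50 + 2 × 7830.00/3 ≈ 5285; y = 0.00 + 2 × 3915.00/3 ≈ 2610.

x = 5285 px, y = 2610 px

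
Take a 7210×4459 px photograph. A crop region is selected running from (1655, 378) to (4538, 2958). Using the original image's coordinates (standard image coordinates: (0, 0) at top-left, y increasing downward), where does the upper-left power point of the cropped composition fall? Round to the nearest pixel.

(2616, 1238)

Crop width = 4538 − 1655 = 2883 px; one third is 961.00 px.
Crop height = 2958 − 378 = 2580 px; one third is 860.00 px.
The upper-left point is one-third across and one-third down within the crop:
x = 1655 + 1 × 961.00 ≈ 2616; y = 378 + 1 × 860.00 ≈ 1238.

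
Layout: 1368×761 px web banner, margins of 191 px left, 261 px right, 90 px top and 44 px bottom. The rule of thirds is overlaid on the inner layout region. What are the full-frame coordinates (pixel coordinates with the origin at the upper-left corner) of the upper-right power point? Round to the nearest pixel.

Content width = 1368 − 191 − 261 = 916 px; content height = 761 − 90 − 44 = 627 px.
Upper-right is two-thirds across and one-third down within the inner layout region.
x = 191 + 2 × 916/3 = 191 + 610.67 ≈ 802
y = 90 + 1 × 627/3 = 90 + 209.00 ≈ 299

x = 802 px, y = 299 px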